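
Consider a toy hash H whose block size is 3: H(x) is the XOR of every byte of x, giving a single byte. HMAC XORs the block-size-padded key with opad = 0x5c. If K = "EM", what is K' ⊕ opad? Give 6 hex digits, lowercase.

Key "EM" = 45 4d is 2 bytes ≤ B = 3; zero-pad to 3 bytes: K' = 45 4d 00.
XOR each byte with 0x5c: 45⊕5c=19, 4d⊕5c=11, 00⊕5c=5c.

19115c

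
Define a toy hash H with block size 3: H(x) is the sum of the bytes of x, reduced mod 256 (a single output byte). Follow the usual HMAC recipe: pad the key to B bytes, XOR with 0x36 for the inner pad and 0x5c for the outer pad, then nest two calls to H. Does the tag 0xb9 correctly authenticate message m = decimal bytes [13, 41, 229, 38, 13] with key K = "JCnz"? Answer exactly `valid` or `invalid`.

invalid

Key "JCnz" = 4a 43 6e 7a is 4 bytes > B = 3, so hash it first: H(key) = 75, then zero-pad to 3 bytes: K' = 75 00 00.
K' ⊕ ipad = 43 36 36; K' ⊕ opad = 29 5c 5c.
Inner hash: sum = 67+54+54+13+41+229+38+13 = 509; mod 256 = 253 → fd.
Outer hash (recomputed tag): sum = 41+92+92+253 = 478; mod 256 = 222 → de.
Recomputed tag = de; claimed = b9 → mismatch.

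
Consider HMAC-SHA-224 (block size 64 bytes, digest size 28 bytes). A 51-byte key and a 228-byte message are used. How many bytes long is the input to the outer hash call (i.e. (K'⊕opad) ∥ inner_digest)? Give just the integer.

Key is 51 ≤ 64 bytes, zero-padded: |K'| = 64.
Outer input = (K'⊕opad) ∥ H(inner) → 64 + 28 = 92 bytes.

92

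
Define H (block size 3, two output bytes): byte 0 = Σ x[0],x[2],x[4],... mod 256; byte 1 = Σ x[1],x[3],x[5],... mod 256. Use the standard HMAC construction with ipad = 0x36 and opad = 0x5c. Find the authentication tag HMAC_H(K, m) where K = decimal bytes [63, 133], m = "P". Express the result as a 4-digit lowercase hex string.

Key decimal bytes [63, 133] = 3f 85 is 2 bytes ≤ B = 3; zero-pad to 3 bytes: K' = 3f 85 00.
K' ⊕ ipad = 09 b3 36.  K' ⊕ opad = 63 d9 5c.
Inner input = (K'⊕ipad) ∥ m = 09 b3 36 ∥ 50.
Inner hash: even-index sum = 63 mod 256 = 63; odd-index sum = 259 mod 256 = 3 → 3f 03.
Outer input = (K'⊕opad) ∥ inner = 63 d9 5c ∥ 3f 03.
Outer hash (tag): even-index sum = 194 mod 256 = 194; odd-index sum = 280 mod 256 = 24 → c2 18.

c218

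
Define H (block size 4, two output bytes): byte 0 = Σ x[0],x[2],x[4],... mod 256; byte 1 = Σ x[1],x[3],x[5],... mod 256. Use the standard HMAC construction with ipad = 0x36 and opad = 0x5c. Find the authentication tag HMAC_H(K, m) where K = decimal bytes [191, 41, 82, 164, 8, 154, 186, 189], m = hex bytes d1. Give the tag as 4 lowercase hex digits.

Key decimal bytes [191, 41, 82, 164, 8, 154, 186, 189] = bf 29 52 a4 08 9a ba bd is 8 bytes > B = 4, so hash it first: H(key) = d3 24, then zero-pad to 4 bytes: K' = d3 24 00 00.
K' ⊕ ipad = e5 12 36 36.  K' ⊕ opad = 8f 78 5c 5c.
Inner input = (K'⊕ipad) ∥ m = e5 12 36 36 ∥ d1.
Inner hash: even-index sum = 492 mod 256 = 236; odd-index sum = 72 mod 256 = 72 → ec 48.
Outer input = (K'⊕opad) ∥ inner = 8f 78 5c 5c ∥ ec 48.
Outer hash (tag): even-index sum = 471 mod 256 = 215; odd-index sum = 284 mod 256 = 28 → d7 1c.

d71c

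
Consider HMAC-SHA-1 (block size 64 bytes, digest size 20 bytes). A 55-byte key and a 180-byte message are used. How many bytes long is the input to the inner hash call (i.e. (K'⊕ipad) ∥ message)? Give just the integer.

Key is 55 ≤ 64 bytes, zero-padded: |K'| = 64.
Inner input = (K'⊕ipad) ∥ m → 64 + 180 = 244 bytes.

244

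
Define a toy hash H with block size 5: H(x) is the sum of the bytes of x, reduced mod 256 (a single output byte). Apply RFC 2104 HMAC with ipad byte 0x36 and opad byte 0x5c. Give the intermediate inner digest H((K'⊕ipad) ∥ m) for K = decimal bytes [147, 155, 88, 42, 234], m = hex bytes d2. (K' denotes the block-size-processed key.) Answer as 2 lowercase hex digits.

8a

Key decimal bytes [147, 155, 88, 42, 234] = 93 9b 58 2a ea is exactly B = 5 bytes: K' = 93 9b 58 2a ea.
K' ⊕ ipad = a5 ad 6e 1c dc.
Inner input = a5 ad 6e 1c dc ∥ d2.
Inner hash: sum = 165+173+110+28+220+210 = 906; mod 256 = 138 → 8a.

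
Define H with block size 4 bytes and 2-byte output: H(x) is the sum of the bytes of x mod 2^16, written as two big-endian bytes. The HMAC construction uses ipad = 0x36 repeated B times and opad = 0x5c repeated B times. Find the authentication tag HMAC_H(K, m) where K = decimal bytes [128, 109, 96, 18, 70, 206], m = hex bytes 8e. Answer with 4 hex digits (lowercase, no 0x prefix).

Key decimal bytes [128, 109, 96, 18, 70, 206] = 80 6d 60 12 46 ce is 6 bytes > B = 4, so hash it first: H(key) = 02 73, then zero-pad to 4 bytes: K' = 02 73 00 00.
K' ⊕ ipad = 34 45 36 36.  K' ⊕ opad = 5e 2f 5c 5c.
Inner input = (K'⊕ipad) ∥ m = 34 45 36 36 ∥ 8e.
Inner hash: sum = 52+69+54+54+142 = 371 → 01 73.
Outer input = (K'⊕opad) ∥ inner = 5e 2f 5c 5c ∥ 01 73.
Outer hash (tag): sum = 94+47+92+92+1+115 = 441 → 01 b9.

01b9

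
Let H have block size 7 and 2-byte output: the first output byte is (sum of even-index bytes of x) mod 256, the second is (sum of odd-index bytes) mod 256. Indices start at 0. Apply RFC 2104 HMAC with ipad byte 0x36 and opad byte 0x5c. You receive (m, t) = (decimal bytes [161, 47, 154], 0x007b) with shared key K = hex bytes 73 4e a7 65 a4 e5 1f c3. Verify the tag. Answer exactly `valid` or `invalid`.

invalid

Key hex bytes 73 4e a7 65 a4 e5 1f c3 is 8 bytes > B = 7, so hash it first: H(key) = dd 5b, then zero-pad to 7 bytes: K' = dd 5b 00 00 00 00 00.
K' ⊕ ipad = eb 6d 36 36 36 36 36; K' ⊕ opad = 81 07 5c 5c 5c 5c 5c.
Inner hash: even-index sum = 444 mod 256 = 188; odd-index sum = 532 mod 256 = 20 → bc 14.
Outer hash (recomputed tag): even-index sum = 425 mod 256 = 169; odd-index sum = 379 mod 256 = 123 → a9 7b.
Recomputed tag = a97b; claimed = 007b → mismatch.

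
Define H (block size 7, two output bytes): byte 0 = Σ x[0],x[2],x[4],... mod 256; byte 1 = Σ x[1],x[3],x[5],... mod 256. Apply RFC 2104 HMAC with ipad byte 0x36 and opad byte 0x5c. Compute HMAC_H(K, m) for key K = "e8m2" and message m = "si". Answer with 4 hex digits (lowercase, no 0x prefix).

Key "e8m2" = 65 38 6d 32 is 4 bytes ≤ B = 7; zero-pad to 7 bytes: K' = 65 38 6d 32 00 00 00.
K' ⊕ ipad = 53 0e 5b 04 36 36 36.  K' ⊕ opad = 39 64 31 6e 5c 5c 5c.
Inner input = (K'⊕ipad) ∥ m = 53 0e 5b 04 36 36 36 ∥ 73 69.
Inner hash: even-index sum = 387 mod 256 = 131; odd-index sum = 187 mod 256 = 187 → 83 bb.
Outer input = (K'⊕opad) ∥ inner = 39 64 31 6e 5c 5c 5c ∥ 83 bb.
Outer hash (tag): even-index sum = 477 mod 256 = 221; odd-index sum = 433 mod 256 = 177 → dd b1.

ddb1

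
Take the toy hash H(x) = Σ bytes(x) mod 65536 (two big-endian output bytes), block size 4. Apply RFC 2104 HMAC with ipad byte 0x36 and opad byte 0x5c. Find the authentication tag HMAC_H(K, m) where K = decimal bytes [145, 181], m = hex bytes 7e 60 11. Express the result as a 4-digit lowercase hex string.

02f5

Key decimal bytes [145, 181] = 91 b5 is 2 bytes ≤ B = 4; zero-pad to 4 bytes: K' = 91 b5 00 00.
K' ⊕ ipad = a7 83 36 36.  K' ⊕ opad = cd e9 5c 5c.
Inner input = (K'⊕ipad) ∥ m = a7 83 36 36 ∥ 7e 60 11.
Inner hash: sum = 167+131+54+54+126+96+17 = 645 → 02 85.
Outer input = (K'⊕opad) ∥ inner = cd e9 5c 5c ∥ 02 85.
Outer hash (tag): sum = 205+233+92+92+2+133 = 757 → 02 f5.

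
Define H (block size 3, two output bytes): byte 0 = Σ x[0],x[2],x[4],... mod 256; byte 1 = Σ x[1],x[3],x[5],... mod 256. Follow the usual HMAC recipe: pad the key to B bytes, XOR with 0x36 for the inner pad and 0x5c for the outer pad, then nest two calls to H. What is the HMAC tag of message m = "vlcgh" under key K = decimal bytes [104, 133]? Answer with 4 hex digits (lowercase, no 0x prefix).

Key decimal bytes [104, 133] = 68 85 is 2 bytes ≤ B = 3; zero-pad to 3 bytes: K' = 68 85 00.
K' ⊕ ipad = 5e b3 36.  K' ⊕ opad = 34 d9 5c.
Inner input = (K'⊕ipad) ∥ m = 5e b3 36 ∥ 76 6c 63 67 68.
Inner hash: even-index sum = 359 mod 256 = 103; odd-index sum = 500 mod 256 = 244 → 67 f4.
Outer input = (K'⊕opad) ∥ inner = 34 d9 5c ∥ 67 f4.
Outer hash (tag): even-index sum = 388 mod 256 = 132; odd-index sum = 320 mod 256 = 64 → 84 40.

8440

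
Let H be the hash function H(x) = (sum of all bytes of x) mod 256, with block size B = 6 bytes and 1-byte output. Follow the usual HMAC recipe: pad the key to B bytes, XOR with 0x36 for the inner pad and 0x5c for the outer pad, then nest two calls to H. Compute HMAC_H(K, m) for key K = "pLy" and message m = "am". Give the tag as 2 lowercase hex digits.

f4

Key "pLy" = 70 4c 79 is 3 bytes ≤ B = 6; zero-pad to 6 bytes: K' = 70 4c 79 00 00 00.
K' ⊕ ipad = 46 7a 4f 36 36 36.  K' ⊕ opad = 2c 10 25 5c 5c 5c.
Inner input = (K'⊕ipad) ∥ m = 46 7a 4f 36 36 36 ∥ 61 6d.
Inner hash: sum = 70+122+79+54+54+54+97+109 = 639; mod 256 = 127 → 7f.
Outer input = (K'⊕opad) ∥ inner = 2c 10 25 5c 5c 5c ∥ 7f.
Outer hash (tag): sum = 44+16+37+92+92+92+127 = 500; mod 256 = 244 → f4.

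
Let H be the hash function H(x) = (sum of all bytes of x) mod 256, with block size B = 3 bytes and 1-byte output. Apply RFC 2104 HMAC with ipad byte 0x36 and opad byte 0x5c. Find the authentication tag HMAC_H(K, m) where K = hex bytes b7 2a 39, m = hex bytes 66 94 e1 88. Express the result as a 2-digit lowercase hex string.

d5

Key hex bytes b7 2a 39 is exactly B = 3 bytes: K' = b7 2a 39.
K' ⊕ ipad = 81 1c 0f.  K' ⊕ opad = eb 76 65.
Inner input = (K'⊕ipad) ∥ m = 81 1c 0f ∥ 66 94 e1 88.
Inner hash: sum = 129+28+15+102+148+225+136 = 783; mod 256 = 15 → 0f.
Outer input = (K'⊕opad) ∥ inner = eb 76 65 ∥ 0f.
Outer hash (tag): sum = 235+118+101+15 = 469; mod 256 = 213 → d5.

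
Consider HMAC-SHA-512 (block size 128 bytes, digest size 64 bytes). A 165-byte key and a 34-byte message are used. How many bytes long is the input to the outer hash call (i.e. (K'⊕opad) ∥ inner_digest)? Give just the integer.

192

Key is 165 > 128 bytes, so it is hashed to 64 bytes then zero-padded to 128: |K'| = 128.
Outer input = (K'⊕opad) ∥ H(inner) → 128 + 64 = 192 bytes.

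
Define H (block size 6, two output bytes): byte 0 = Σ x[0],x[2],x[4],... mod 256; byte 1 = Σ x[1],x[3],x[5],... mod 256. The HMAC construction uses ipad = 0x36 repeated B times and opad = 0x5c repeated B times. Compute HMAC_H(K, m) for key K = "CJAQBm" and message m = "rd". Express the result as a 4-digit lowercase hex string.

2cf6

Key "CJAQBm" = 43 4a 41 51 42 6d is exactly B = 6 bytes: K' = 43 4a 41 51 42 6d.
K' ⊕ ipad = 75 7c 77 67 74 5b.  K' ⊕ opad = 1f 16 1d 0d 1e 31.
Inner input = (K'⊕ipad) ∥ m = 75 7c 77 67 74 5b ∥ 72 64.
Inner hash: even-index sum = 466 mod 256 = 210; odd-index sum = 418 mod 256 = 162 → d2 a2.
Outer input = (K'⊕opad) ∥ inner = 1f 16 1d 0d 1e 31 ∥ d2 a2.
Outer hash (tag): even-index sum = 300 mod 256 = 44; odd-index sum = 246 mod 256 = 246 → 2c f6.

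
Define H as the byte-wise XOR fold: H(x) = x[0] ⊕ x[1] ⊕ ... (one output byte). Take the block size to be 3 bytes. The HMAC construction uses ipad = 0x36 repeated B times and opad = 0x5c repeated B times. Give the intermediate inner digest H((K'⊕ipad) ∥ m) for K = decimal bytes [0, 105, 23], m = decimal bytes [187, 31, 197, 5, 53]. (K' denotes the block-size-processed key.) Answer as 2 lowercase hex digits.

Key decimal bytes [0, 105, 23] = 00 69 17 is exactly B = 3 bytes: K' = 00 69 17.
K' ⊕ ipad = 36 5f 21.
Inner input = 36 5f 21 ∥ bb 1f c5 05 35.
Inner hash: XOR 36⊕5f⊕21⊕bb⊕1f⊕c5⊕05⊕35 = 19.

19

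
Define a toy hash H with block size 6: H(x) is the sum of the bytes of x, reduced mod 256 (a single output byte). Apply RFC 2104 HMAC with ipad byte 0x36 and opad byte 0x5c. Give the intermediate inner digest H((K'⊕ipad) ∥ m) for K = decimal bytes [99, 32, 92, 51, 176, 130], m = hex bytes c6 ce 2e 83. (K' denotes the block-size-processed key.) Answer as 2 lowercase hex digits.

Key decimal bytes [99, 32, 92, 51, 176, 130] = 63 20 5c 33 b0 82 is exactly B = 6 bytes: K' = 63 20 5c 33 b0 82.
K' ⊕ ipad = 55 16 6a 05 86 b4.
Inner input = 55 16 6a 05 86 b4 ∥ c6 ce 2e 83.
Inner hash: sum = 85+22+106+5+134+180+198+206+46+131 = 1113; mod 256 = 89 → 59.

59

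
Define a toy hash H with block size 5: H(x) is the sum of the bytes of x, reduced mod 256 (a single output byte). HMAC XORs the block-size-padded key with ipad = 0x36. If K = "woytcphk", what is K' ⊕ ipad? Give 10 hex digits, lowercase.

Key "woytcphk" = 77 6f 79 74 63 70 68 6b is 8 bytes > B = 5, so hash it first: H(key) = 79, then zero-pad to 5 bytes: K' = 79 00 00 00 00.
XOR each byte with 0x36: 79⊕36=4f, 00⊕36=36, 00⊕36=36, 00⊕36=36, 00⊕36=36.

4f36363636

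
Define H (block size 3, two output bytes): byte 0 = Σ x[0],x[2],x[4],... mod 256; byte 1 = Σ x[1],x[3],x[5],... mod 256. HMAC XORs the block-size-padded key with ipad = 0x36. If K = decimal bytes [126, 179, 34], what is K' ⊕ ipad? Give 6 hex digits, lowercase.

488514

Key decimal bytes [126, 179, 34] = 7e b3 22 is exactly B = 3 bytes: K' = 7e b3 22.
XOR each byte with 0x36: 7e⊕36=48, b3⊕36=85, 22⊕36=14.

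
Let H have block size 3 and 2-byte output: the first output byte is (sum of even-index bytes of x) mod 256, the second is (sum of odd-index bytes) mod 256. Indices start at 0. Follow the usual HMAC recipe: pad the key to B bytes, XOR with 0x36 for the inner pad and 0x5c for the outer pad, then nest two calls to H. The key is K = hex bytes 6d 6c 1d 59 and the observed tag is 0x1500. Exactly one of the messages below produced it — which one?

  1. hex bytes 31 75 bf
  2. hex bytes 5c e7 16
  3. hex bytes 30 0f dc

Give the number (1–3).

1

Key hex bytes 6d 6c 1d 59 is 4 bytes > B = 3, so hash it first: H(key) = 8a c5, then zero-pad to 3 bytes: K' = 8a c5 00.
K' ⊕ ipad = bc f3 36; K' ⊕ opad = d6 99 5c.
m1: inner = H(bc f3 36 31 75 bf) = 67 e3; tag = H(d6 99 5c 67 e3) = 1500 ← matches
m2: inner = H(bc f3 36 5c e7 16) = d9 65; tag = H(d6 99 5c d9 65) = 9772
m3: inner = H(bc f3 36 30 0f dc) = 01 ff; tag = H(d6 99 5c 01 ff) = 319a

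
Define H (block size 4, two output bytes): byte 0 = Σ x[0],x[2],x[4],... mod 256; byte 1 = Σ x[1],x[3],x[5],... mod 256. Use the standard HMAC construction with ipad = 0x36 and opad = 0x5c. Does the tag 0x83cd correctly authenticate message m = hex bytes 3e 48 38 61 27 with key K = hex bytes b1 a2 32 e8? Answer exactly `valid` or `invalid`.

valid

Key hex bytes b1 a2 32 e8 is exactly B = 4 bytes: K' = b1 a2 32 e8.
K' ⊕ ipad = 87 94 04 de; K' ⊕ opad = ed fe 6e b4.
Inner hash: even-index sum = 296 mod 256 = 40; odd-index sum = 539 mod 256 = 27 → 28 1b.
Outer hash (recomputed tag): even-index sum = 387 mod 256 = 131; odd-index sum = 461 mod 256 = 205 → 83 cd.
Recomputed tag = 83cd; claimed = 83cd → match.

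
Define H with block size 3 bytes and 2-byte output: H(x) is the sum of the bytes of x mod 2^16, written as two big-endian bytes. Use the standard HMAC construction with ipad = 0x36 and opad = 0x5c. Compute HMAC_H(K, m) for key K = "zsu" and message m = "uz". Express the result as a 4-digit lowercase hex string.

Key "zsu" = 7a 73 75 is exactly B = 3 bytes: K' = 7a 73 75.
K' ⊕ ipad = 4c 45 43.  K' ⊕ opad = 26 2f 29.
Inner input = (K'⊕ipad) ∥ m = 4c 45 43 ∥ 75 7a.
Inner hash: sum = 76+69+67+117+122 = 451 → 01 c3.
Outer input = (K'⊕opad) ∥ inner = 26 2f 29 ∥ 01 c3.
Outer hash (tag): sum = 38+47+41+1+195 = 322 → 01 42.

0142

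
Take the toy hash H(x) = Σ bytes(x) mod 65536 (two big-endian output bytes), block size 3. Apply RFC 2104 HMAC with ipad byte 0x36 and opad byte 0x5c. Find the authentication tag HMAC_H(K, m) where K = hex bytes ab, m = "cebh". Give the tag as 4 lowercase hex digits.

Key hex bytes ab is 1 byte ≤ B = 3; zero-pad to 3 bytes: K' = ab 00 00.
K' ⊕ ipad = 9d 36 36.  K' ⊕ opad = f7 5c 5c.
Inner input = (K'⊕ipad) ∥ m = 9d 36 36 ∥ 63 65 62 68.
Inner hash: sum = 157+54+54+99+101+98+104 = 667 → 02 9b.
Outer input = (K'⊕opad) ∥ inner = f7 5c 5c ∥ 02 9b.
Outer hash (tag): sum = 247+92+92+2+155 = 588 → 02 4c.

024c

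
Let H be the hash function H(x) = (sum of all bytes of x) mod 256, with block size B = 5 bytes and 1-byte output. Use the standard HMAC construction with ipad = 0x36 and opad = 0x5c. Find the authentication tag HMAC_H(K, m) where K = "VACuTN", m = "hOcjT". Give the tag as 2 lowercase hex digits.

Key "VACuTN" = 56 41 43 75 54 4e is 6 bytes > B = 5, so hash it first: H(key) = f1, then zero-pad to 5 bytes: K' = f1 00 00 00 00.
K' ⊕ ipad = c7 36 36 36 36.  K' ⊕ opad = ad 5c 5c 5c 5c.
Inner input = (K'⊕ipad) ∥ m = c7 36 36 36 36 ∥ 68 4f 63 6a 54.
Inner hash: sum = 199+54+54+54+54+104+79+99+106+84 = 887; mod 256 = 119 → 77.
Outer input = (K'⊕opad) ∥ inner = ad 5c 5c 5c 5c ∥ 77.
Outer hash (tag): sum = 173+92+92+92+92+119 = 660; mod 256 = 148 → 94.

94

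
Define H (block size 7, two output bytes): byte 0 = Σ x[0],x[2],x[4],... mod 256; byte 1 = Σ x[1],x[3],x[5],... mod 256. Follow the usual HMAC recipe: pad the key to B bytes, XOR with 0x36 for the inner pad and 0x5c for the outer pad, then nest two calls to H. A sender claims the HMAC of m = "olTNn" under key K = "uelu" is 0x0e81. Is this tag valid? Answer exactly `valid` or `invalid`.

valid

Key "uelu" = 75 65 6c 75 is 4 bytes ≤ B = 7; zero-pad to 7 bytes: K' = 75 65 6c 75 00 00 00.
K' ⊕ ipad = 43 53 5a 43 36 36 36; K' ⊕ opad = 29 39 30 29 5c 5c 5c.
Inner hash: even-index sum = 451 mod 256 = 195; odd-index sum = 509 mod 256 = 253 → c3 fd.
Outer hash (recomputed tag): even-index sum = 526 mod 256 = 14; odd-index sum = 385 mod 256 = 129 → 0e 81.
Recomputed tag = 0e81; claimed = 0e81 → match.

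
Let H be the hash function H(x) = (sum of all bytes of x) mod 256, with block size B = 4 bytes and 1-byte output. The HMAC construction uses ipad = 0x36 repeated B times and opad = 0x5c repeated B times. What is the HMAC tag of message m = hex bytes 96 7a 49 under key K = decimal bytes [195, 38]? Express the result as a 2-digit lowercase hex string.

9b

Key decimal bytes [195, 38] = c3 26 is 2 bytes ≤ B = 4; zero-pad to 4 bytes: K' = c3 26 00 00.
K' ⊕ ipad = f5 10 36 36.  K' ⊕ opad = 9f 7a 5c 5c.
Inner input = (K'⊕ipad) ∥ m = f5 10 36 36 ∥ 96 7a 49.
Inner hash: sum = 245+16+54+54+150+122+73 = 714; mod 256 = 202 → ca.
Outer input = (K'⊕opad) ∥ inner = 9f 7a 5c 5c ∥ ca.
Outer hash (tag): sum = 159+122+92+92+202 = 667; mod 256 = 155 → 9b.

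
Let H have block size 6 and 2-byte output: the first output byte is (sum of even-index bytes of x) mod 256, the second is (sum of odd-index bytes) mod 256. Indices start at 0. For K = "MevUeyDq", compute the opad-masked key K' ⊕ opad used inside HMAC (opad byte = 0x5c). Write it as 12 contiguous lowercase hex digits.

Key "MevUeyDq" = 4d 65 76 55 65 79 44 71 is 8 bytes > B = 6, so hash it first: H(key) = 6c a4, then zero-pad to 6 bytes: K' = 6c a4 00 00 00 00.
XOR each byte with 0x5c: 6c⊕5c=30, a4⊕5c=f8, 00⊕5c=5c, 00⊕5c=5c, 00⊕5c=5c, 00⊕5c=5c.

30f85c5c5c5c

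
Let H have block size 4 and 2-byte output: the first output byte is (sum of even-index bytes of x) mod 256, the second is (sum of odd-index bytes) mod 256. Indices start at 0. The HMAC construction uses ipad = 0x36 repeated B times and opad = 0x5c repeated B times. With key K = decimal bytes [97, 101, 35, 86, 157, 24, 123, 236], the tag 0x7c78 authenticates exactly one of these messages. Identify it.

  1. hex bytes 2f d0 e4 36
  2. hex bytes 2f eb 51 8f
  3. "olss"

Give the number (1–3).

2

Key decimal bytes [97, 101, 35, 86, 157, 24, 123, 236] = 61 65 23 56 9d 18 7b ec is 8 bytes > B = 4, so hash it first: H(key) = 9c bf, then zero-pad to 4 bytes: K' = 9c bf 00 00.
K' ⊕ ipad = aa 89 36 36; K' ⊕ opad = c0 e3 5c 5c.
m1: inner = H(aa 89 36 36 2f d0 e4 36) = f3 c5; tag = H(c0 e3 5c 5c f3 c5) = 0f04
m2: inner = H(aa 89 36 36 2f eb 51 8f) = 60 39; tag = H(c0 e3 5c 5c 60 39) = 7c78 ← matches
m3: inner = H(aa 89 36 36 6f 6c 73 73) = c2 9e; tag = H(c0 e3 5c 5c c2 9e) = dedd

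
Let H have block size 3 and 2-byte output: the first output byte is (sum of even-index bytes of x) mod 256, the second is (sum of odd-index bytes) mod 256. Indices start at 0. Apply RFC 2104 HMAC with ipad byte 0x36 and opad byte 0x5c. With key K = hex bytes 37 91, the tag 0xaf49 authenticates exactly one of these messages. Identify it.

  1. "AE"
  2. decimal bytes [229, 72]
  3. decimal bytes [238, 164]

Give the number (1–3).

Key hex bytes 37 91 is 2 bytes ≤ B = 3; zero-pad to 3 bytes: K' = 37 91 00.
K' ⊕ ipad = 01 a7 36; K' ⊕ opad = 6b cd 5c.
m1: inner = H(01 a7 36 41 45) = 7c e8; tag = H(6b cd 5c 7c e8) = af49 ← matches
m2: inner = H(01 a7 36 e5 48) = 7f 8c; tag = H(6b cd 5c 7f 8c) = 534c
m3: inner = H(01 a7 36 ee a4) = db 95; tag = H(6b cd 5c db 95) = 5ca8

1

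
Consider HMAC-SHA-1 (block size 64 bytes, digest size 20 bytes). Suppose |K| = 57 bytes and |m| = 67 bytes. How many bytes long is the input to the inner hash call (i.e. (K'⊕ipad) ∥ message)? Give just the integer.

131

Key is 57 ≤ 64 bytes, zero-padded: |K'| = 64.
Inner input = (K'⊕ipad) ∥ m → 64 + 67 = 131 bytes.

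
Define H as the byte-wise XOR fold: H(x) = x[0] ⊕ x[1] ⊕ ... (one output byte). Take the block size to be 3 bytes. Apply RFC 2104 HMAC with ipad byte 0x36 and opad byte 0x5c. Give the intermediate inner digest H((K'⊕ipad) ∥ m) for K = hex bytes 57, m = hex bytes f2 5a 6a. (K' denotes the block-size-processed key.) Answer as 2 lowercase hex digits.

Key hex bytes 57 is 1 byte ≤ B = 3; zero-pad to 3 bytes: K' = 57 00 00.
K' ⊕ ipad = 61 36 36.
Inner input = 61 36 36 ∥ f2 5a 6a.
Inner hash: XOR 61⊕36⊕36⊕f2⊕5a⊕6a = a3.

a3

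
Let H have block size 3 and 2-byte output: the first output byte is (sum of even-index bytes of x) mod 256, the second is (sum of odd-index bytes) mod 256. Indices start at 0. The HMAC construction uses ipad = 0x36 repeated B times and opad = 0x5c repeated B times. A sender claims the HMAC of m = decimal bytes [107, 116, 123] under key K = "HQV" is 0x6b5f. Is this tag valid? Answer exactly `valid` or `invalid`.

Key "HQV" = 48 51 56 is exactly B = 3 bytes: K' = 48 51 56.
K' ⊕ ipad = 7e 67 60; K' ⊕ opad = 14 0d 0a.
Inner hash: even-index sum = 338 mod 256 = 82; odd-index sum = 333 mod 256 = 77 → 52 4d.
Outer hash (recomputed tag): even-index sum = 107 mod 256 = 107; odd-index sum = 95 mod 256 = 95 → 6b 5f.
Recomputed tag = 6b5f; claimed = 6b5f → match.

valid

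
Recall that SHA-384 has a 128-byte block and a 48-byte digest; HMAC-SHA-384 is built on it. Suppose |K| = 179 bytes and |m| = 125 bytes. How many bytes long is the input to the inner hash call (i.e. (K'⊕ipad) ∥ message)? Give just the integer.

253

Key is 179 > 128 bytes, so it is hashed to 48 bytes then zero-padded to 128: |K'| = 128.
Inner input = (K'⊕ipad) ∥ m → 128 + 125 = 253 bytes.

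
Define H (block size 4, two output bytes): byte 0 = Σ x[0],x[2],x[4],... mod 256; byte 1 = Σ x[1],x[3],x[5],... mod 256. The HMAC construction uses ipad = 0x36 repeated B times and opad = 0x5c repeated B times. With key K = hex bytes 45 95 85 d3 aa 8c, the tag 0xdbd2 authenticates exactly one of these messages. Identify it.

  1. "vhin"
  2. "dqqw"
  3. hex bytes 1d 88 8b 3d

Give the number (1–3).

Key hex bytes 45 95 85 d3 aa 8c is 6 bytes > B = 4, so hash it first: H(key) = 74 f4, then zero-pad to 4 bytes: K' = 74 f4 00 00.
K' ⊕ ipad = 42 c2 36 36; K' ⊕ opad = 28 a8 5c 5c.
m1: inner = H(42 c2 36 36 76 68 69 6e) = 57 ce; tag = H(28 a8 5c 5c 57 ce) = dbd2 ← matches
m2: inner = H(42 c2 36 36 64 71 71 77) = 4d e0; tag = H(28 a8 5c 5c 4d e0) = d1e4
m3: inner = H(42 c2 36 36 1d 88 8b 3d) = 20 bd; tag = H(28 a8 5c 5c 20 bd) = a4c1

1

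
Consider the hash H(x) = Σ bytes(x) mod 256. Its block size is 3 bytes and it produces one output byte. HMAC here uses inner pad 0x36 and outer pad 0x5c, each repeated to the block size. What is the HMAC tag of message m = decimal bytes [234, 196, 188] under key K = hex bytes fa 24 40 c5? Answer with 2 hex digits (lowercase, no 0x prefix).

Key hex bytes fa 24 40 c5 is 4 bytes > B = 3, so hash it first: H(key) = 23, then zero-pad to 3 bytes: K' = 23 00 00.
K' ⊕ ipad = 15 36 36.  K' ⊕ opad = 7f 5c 5c.
Inner input = (K'⊕ipad) ∥ m = 15 36 36 ∥ ea c4 bc.
Inner hash: sum = 21+54+54+234+196+188 = 747; mod 256 = 235 → eb.
Outer input = (K'⊕opad) ∥ inner = 7f 5c 5c ∥ eb.
Outer hash (tag): sum = 127+92+92+235 = 546; mod 256 = 34 → 22.

22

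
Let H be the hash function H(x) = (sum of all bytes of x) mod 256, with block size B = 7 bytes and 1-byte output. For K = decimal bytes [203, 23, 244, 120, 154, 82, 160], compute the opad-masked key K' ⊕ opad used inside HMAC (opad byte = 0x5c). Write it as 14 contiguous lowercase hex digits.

Key decimal bytes [203, 23, 244, 120, 154, 82, 160] = cb 17 f4 78 9a 52 a0 is exactly B = 7 bytes: K' = cb 17 f4 78 9a 52 a0.
XOR each byte with 0x5c: cb⊕5c=97, 17⊕5c=4b, f4⊕5c=a8, 78⊕5c=24, 9a⊕5c=c6, 52⊕5c=0e, a0⊕5c=fc.

974ba824c60efc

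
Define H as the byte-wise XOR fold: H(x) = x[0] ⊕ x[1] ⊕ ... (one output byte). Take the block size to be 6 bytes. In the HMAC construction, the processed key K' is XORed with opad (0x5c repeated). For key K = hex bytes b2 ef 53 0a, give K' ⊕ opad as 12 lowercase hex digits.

eeb30f565c5c

Key hex bytes b2 ef 53 0a is 4 bytes ≤ B = 6; zero-pad to 6 bytes: K' = b2 ef 53 0a 00 00.
XOR each byte with 0x5c: b2⊕5c=ee, ef⊕5c=b3, 53⊕5c=0f, 0a⊕5c=56, 00⊕5c=5c, 00⊕5c=5c.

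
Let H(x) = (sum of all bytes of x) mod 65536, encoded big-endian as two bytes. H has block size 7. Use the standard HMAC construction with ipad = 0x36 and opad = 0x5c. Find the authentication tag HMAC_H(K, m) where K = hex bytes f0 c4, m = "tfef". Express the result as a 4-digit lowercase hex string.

037f

Key hex bytes f0 c4 is 2 bytes ≤ B = 7; zero-pad to 7 bytes: K' = f0 c4 00 00 00 00 00.
K' ⊕ ipad = c6 f2 36 36 36 36 36.  K' ⊕ opad = ac 98 5c 5c 5c 5c 5c.
Inner input = (K'⊕ipad) ∥ m = c6 f2 36 36 36 36 36 ∥ 74 66 65 66.
Inner hash: sum = 198+242+54+54+54+54+54+116+102+101+102 = 1131 → 04 6b.
Outer input = (K'⊕opad) ∥ inner = ac 98 5c 5c 5c 5c 5c ∥ 04 6b.
Outer hash (tag): sum = 172+152+92+92+92+92+92+4+107 = 895 → 03 7f.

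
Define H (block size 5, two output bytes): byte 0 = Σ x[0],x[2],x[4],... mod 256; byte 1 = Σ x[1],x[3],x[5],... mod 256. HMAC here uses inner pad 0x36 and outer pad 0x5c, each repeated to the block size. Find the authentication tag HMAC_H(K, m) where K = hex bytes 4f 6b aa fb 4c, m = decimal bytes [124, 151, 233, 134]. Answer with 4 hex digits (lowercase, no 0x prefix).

Key hex bytes 4f 6b aa fb 4c is exactly B = 5 bytes: K' = 4f 6b aa fb 4c.
K' ⊕ ipad = 79 5d 9c cd 7a.  K' ⊕ opad = 13 37 f6 a7 10.
Inner input = (K'⊕ipad) ∥ m = 79 5d 9c cd 7a ∥ 7c 97 e9 86.
Inner hash: even-index sum = 684 mod 256 = 172; odd-index sum = 655 mod 256 = 143 → ac 8f.
Outer input = (K'⊕opad) ∥ inner = 13 37 f6 a7 10 ∥ ac 8f.
Outer hash (tag): even-index sum = 424 mod 256 = 168; odd-index sum = 394 mod 256 = 138 → a8 8a.

a88a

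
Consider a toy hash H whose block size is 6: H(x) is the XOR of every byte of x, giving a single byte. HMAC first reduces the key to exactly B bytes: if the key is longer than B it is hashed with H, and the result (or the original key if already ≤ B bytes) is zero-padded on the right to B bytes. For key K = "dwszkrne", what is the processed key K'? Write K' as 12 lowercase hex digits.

080000000000

|K| = 8 > B = 6, so first hash the key.
H(K): XOR 64⊕77⊕73⊕7a⊕6b⊕72⊕6e⊕65 = 08.
Zero-pad H(K) = 08 to 6 bytes: K' = 08 00 00 00 00 00.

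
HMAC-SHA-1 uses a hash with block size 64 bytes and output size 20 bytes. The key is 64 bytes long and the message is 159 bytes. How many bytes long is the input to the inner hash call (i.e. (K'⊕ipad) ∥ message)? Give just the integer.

223

Key is 64 ≤ 64 bytes, zero-padded: |K'| = 64.
Inner input = (K'⊕ipad) ∥ m → 64 + 159 = 223 bytes.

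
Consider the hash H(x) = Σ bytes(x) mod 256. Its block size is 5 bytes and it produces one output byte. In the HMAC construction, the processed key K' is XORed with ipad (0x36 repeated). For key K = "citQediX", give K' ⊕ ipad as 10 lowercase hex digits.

2d36363636

Key "citQediX" = 63 69 74 51 65 64 69 58 is 8 bytes > B = 5, so hash it first: H(key) = 1b, then zero-pad to 5 bytes: K' = 1b 00 00 00 00.
XOR each byte with 0x36: 1b⊕36=2d, 00⊕36=36, 00⊕36=36, 00⊕36=36, 00⊕36=36.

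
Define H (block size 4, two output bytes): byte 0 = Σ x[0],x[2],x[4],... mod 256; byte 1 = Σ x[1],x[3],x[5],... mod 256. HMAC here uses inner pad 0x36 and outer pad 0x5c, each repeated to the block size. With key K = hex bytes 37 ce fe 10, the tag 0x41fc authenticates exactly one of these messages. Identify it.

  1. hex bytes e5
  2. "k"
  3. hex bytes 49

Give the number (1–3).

2

Key hex bytes 37 ce fe 10 is exactly B = 4 bytes: K' = 37 ce fe 10.
K' ⊕ ipad = 01 f8 c8 26; K' ⊕ opad = 6b 92 a2 4c.
m1: inner = H(01 f8 c8 26 e5) = ae 1e; tag = H(6b 92 a2 4c ae 1e) = bbfc
m2: inner = H(01 f8 c8 26 6b) = 34 1e; tag = H(6b 92 a2 4c 34 1e) = 41fc ← matches
m3: inner = H(01 f8 c8 26 49) = 12 1e; tag = H(6b 92 a2 4c 12 1e) = 1ffc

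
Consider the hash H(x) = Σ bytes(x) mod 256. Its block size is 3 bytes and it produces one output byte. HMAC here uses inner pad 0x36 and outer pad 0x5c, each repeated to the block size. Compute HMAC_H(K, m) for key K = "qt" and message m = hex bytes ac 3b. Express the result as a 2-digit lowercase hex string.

Key "qt" = 71 74 is 2 bytes ≤ B = 3; zero-pad to 3 bytes: K' = 71 74 00.
K' ⊕ ipad = 47 42 36.  K' ⊕ opad = 2d 28 5c.
Inner input = (K'⊕ipad) ∥ m = 47 42 36 ∥ ac 3b.
Inner hash: sum = 71+66+54+172+59 = 422; mod 256 = 166 → a6.
Outer input = (K'⊕opad) ∥ inner = 2d 28 5c ∥ a6.
Outer hash (tag): sum = 45+40+92+166 = 343; mod 256 = 87 → 57.

57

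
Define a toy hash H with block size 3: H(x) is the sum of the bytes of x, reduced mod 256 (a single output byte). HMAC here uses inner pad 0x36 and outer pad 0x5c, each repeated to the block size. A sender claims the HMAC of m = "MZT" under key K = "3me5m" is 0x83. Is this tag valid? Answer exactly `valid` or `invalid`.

Key "3me5m" = 33 6d 65 35 6d is 5 bytes > B = 3, so hash it first: H(key) = a7, then zero-pad to 3 bytes: K' = a7 00 00.
K' ⊕ ipad = 91 36 36; K' ⊕ opad = fb 5c 5c.
Inner hash: sum = 145+54+54+77+90+84 = 504; mod 256 = 248 → f8.
Outer hash (recomputed tag): sum = 251+92+92+248 = 683; mod 256 = 171 → ab.
Recomputed tag = ab; claimed = 83 → mismatch.

invalid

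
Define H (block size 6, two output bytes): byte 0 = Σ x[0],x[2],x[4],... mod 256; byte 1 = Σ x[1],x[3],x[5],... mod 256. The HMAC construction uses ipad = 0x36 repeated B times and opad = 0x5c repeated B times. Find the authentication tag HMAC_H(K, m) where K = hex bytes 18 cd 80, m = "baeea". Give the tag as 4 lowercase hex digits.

Key hex bytes 18 cd 80 is 3 bytes ≤ B = 6; zero-pad to 6 bytes: K' = 18 cd 80 00 00 00.
K' ⊕ ipad = 2e fb b6 36 36 36.  K' ⊕ opad = 44 91 dc 5c 5c 5c.
Inner input = (K'⊕ipad) ∥ m = 2e fb b6 36 36 36 ∥ 62 61 65 65 61.
Inner hash: even-index sum = 578 mod 256 = 66; odd-index sum = 557 mod 256 = 45 → 42 2d.
Outer input = (K'⊕opad) ∥ inner = 44 91 dc 5c 5c 5c ∥ 42 2d.
Outer hash (tag): even-index sum = 446 mod 256 = 190; odd-index sum = 374 mod 256 = 118 → be 76.

be76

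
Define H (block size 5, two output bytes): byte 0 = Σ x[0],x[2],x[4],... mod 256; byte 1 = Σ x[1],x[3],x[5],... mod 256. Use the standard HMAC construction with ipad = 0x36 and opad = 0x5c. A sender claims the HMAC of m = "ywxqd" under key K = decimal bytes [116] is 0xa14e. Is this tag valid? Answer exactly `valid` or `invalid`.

valid

Key decimal bytes [116] = 74 is 1 byte ≤ B = 5; zero-pad to 5 bytes: K' = 74 00 00 00 00.
K' ⊕ ipad = 42 36 36 36 36; K' ⊕ opad = 28 5c 5c 5c 5c.
Inner hash: even-index sum = 406 mod 256 = 150; odd-index sum = 449 mod 256 = 193 → 96 c1.
Outer hash (recomputed tag): even-index sum = 417 mod 256 = 161; odd-index sum = 334 mod 256 = 78 → a1 4e.
Recomputed tag = a14e; claimed = a14e → match.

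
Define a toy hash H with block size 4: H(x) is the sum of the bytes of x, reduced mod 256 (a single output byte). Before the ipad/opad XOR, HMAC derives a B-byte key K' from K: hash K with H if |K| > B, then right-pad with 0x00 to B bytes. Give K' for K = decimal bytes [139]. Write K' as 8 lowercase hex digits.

Key decimal bytes [139] = 8b is 1 byte ≤ B = 4; zero-pad to 4 bytes: K' = 8b 00 00 00.

8b000000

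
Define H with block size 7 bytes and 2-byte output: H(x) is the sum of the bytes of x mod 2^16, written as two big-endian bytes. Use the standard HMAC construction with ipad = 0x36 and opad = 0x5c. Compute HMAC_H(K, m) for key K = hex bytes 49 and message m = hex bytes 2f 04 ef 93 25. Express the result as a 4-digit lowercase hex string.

Key hex bytes 49 is 1 byte ≤ B = 7; zero-pad to 7 bytes: K' = 49 00 00 00 00 00 00.
K' ⊕ ipad = 7f 36 36 36 36 36 36.  K' ⊕ opad = 15 5c 5c 5c 5c 5c 5c.
Inner input = (K'⊕ipad) ∥ m = 7f 36 36 36 36 36 36 ∥ 2f 04 ef 93 25.
Inner hash: sum = 127+54+54+54+54+54+54+47+4+239+147+37 = 925 → 03 9d.
Outer input = (K'⊕opad) ∥ inner = 15 5c 5c 5c 5c 5c 5c ∥ 03 9d.
Outer hash (tag): sum = 21+92+92+92+92+92+92+3+157 = 733 → 02 dd.

02dd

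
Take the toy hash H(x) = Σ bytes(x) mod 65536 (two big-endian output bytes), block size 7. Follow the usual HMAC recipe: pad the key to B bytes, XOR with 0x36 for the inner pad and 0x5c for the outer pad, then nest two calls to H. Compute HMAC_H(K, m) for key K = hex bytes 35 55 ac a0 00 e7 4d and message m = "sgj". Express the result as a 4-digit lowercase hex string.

03e6

Key hex bytes 35 55 ac a0 00 e7 4d is exactly B = 7 bytes: K' = 35 55 ac a0 00 e7 4d.
K' ⊕ ipad = 03 63 9a 96 36 d1 7b.  K' ⊕ opad = 69 09 f0 fc 5c bb 11.
Inner input = (K'⊕ipad) ∥ m = 03 63 9a 96 36 d1 7b ∥ 73 67 6a.
Inner hash: sum = 3+99+154+150+54+209+123+115+103+106 = 1116 → 04 5c.
Outer input = (K'⊕opad) ∥ inner = 69 09 f0 fc 5c bb 11 ∥ 04 5c.
Outer hash (tag): sum = 105+9+240+252+92+187+17+4+92 = 998 → 03 e6.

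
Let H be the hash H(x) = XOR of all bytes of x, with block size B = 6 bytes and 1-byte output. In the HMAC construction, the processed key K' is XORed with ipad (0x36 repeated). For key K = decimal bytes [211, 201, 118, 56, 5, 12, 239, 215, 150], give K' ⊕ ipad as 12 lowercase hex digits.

Key decimal bytes [211, 201, 118, 56, 5, 12, 239, 215, 150] = d3 c9 76 38 05 0c ef d7 96 is 9 bytes > B = 6, so hash it first: H(key) = f3, then zero-pad to 6 bytes: K' = f3 00 00 00 00 00.
XOR each byte with 0x36: f3⊕36=c5, 00⊕36=36, 00⊕36=36, 00⊕36=36, 00⊕36=36, 00⊕36=36.

c53636363636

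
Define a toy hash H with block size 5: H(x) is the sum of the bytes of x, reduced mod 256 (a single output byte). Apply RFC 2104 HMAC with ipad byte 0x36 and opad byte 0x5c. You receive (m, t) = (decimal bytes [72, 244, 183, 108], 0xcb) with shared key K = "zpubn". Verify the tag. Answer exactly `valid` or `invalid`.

Key "zpubn" = 7a 70 75 62 6e is exactly B = 5 bytes: K' = 7a 70 75 62 6e.
K' ⊕ ipad = 4c 46 43 54 58; K' ⊕ opad = 26 2c 29 3e 32.
Inner hash: sum = 76+70+67+84+88+72+244+183+108 = 992; mod 256 = 224 → e0.
Outer hash (recomputed tag): sum = 38+44+41+62+50+224 = 459; mod 256 = 203 → cb.
Recomputed tag = cb; claimed = cb → match.

valid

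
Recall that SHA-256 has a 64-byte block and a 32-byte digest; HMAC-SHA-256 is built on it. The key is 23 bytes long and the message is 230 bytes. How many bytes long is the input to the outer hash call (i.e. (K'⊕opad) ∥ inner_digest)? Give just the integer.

Key is 23 ≤ 64 bytes, zero-padded: |K'| = 64.
Outer input = (K'⊕opad) ∥ H(inner) → 64 + 32 = 96 bytes.

96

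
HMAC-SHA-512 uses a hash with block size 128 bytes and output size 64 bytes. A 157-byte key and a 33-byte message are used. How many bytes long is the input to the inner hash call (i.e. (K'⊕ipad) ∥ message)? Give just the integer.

161

Key is 157 > 128 bytes, so it is hashed to 64 bytes then zero-padded to 128: |K'| = 128.
Inner input = (K'⊕ipad) ∥ m → 128 + 33 = 161 bytes.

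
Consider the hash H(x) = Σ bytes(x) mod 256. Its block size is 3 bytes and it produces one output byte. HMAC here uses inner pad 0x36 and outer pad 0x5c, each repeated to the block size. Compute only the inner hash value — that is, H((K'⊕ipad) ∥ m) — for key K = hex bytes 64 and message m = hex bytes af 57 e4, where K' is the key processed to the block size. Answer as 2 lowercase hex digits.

Key hex bytes 64 is 1 byte ≤ B = 3; zero-pad to 3 bytes: K' = 64 00 00.
K' ⊕ ipad = 52 36 36.
Inner input = 52 36 36 ∥ af 57 e4.
Inner hash: sum = 82+54+54+175+87+228 = 680; mod 256 = 168 → a8.

a8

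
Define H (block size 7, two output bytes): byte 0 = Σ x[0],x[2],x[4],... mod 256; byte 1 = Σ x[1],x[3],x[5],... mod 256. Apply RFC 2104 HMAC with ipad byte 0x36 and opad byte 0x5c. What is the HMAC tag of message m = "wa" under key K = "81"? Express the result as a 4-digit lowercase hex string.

Key "81" = 38 31 is 2 bytes ≤ B = 7; zero-pad to 7 bytes: K' = 38 31 00 00 00 00 00.
K' ⊕ ipad = 0e 07 36 36 36 36 36.  K' ⊕ opad = 64 6d 5c 5c 5c 5c 5c.
Inner input = (K'⊕ipad) ∥ m = 0e 07 36 36 36 36 36 ∥ 77 61.
Inner hash: even-index sum = 273 mod 256 = 17; odd-index sum = 234 mod 256 = 234 → 11 ea.
Outer input = (K'⊕opad) ∥ inner = 64 6d 5c 5c 5c 5c 5c ∥ 11 ea.
Outer hash (tag): even-index sum = 610 mod 256 = 98; odd-index sum = 310 mod 256 = 54 → 62 36.

6236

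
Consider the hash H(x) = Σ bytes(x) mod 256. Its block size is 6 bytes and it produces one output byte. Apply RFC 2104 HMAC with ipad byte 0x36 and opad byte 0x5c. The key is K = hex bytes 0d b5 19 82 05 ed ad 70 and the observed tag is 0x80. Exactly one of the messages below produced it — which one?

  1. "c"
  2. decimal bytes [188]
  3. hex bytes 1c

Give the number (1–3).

Key hex bytes 0d b5 19 82 05 ed ad 70 is 8 bytes > B = 6, so hash it first: H(key) = 6c, then zero-pad to 6 bytes: K' = 6c 00 00 00 00 00.
K' ⊕ ipad = 5a 36 36 36 36 36; K' ⊕ opad = 30 5c 5c 5c 5c 5c.
m1: inner = H(5a 36 36 36 36 36 63) = cb; tag = H(30 5c 5c 5c 5c 5c cb) = c7
m2: inner = H(5a 36 36 36 36 36 bc) = 24; tag = H(30 5c 5c 5c 5c 5c 24) = 20
m3: inner = H(5a 36 36 36 36 36 1c) = 84; tag = H(30 5c 5c 5c 5c 5c 84) = 80 ← matches

3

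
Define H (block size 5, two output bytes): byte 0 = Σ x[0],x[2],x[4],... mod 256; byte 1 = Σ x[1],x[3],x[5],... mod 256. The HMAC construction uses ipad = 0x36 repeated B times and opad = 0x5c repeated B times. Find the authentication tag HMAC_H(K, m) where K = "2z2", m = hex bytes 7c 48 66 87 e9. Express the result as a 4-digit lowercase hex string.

Key "2z2" = 32 7a 32 is 3 bytes ≤ B = 5; zero-pad to 5 bytes: K' = 32 7a 32 00 00.
K' ⊕ ipad = 04 4c 04 36 36.  K' ⊕ opad = 6e 26 6e 5c 5c.
Inner input = (K'⊕ipad) ∥ m = 04 4c 04 36 36 ∥ 7c 48 66 87 e9.
Inner hash: even-index sum = 269 mod 256 = 13; odd-index sum = 589 mod 256 = 77 → 0d 4d.
Outer input = (K'⊕opad) ∥ inner = 6e 26 6e 5c 5c ∥ 0d 4d.
Outer hash (tag): even-index sum = 389 mod 256 = 133; odd-index sum = 143 mod 256 = 143 → 85 8f.

858f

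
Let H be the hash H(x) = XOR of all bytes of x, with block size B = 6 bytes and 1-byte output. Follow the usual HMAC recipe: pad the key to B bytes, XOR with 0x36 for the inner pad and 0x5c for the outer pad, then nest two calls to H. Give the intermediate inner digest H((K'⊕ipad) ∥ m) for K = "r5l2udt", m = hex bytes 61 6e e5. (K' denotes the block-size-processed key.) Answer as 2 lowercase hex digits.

96

Key "r5l2udt" = 72 35 6c 32 75 64 74 is 7 bytes > B = 6, so hash it first: H(key) = 7c, then zero-pad to 6 bytes: K' = 7c 00 00 00 00 00.
K' ⊕ ipad = 4a 36 36 36 36 36.
Inner input = 4a 36 36 36 36 36 ∥ 61 6e e5.
Inner hash: XOR 4a⊕36⊕36⊕36⊕36⊕36⊕61⊕6e⊕e5 = 96.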